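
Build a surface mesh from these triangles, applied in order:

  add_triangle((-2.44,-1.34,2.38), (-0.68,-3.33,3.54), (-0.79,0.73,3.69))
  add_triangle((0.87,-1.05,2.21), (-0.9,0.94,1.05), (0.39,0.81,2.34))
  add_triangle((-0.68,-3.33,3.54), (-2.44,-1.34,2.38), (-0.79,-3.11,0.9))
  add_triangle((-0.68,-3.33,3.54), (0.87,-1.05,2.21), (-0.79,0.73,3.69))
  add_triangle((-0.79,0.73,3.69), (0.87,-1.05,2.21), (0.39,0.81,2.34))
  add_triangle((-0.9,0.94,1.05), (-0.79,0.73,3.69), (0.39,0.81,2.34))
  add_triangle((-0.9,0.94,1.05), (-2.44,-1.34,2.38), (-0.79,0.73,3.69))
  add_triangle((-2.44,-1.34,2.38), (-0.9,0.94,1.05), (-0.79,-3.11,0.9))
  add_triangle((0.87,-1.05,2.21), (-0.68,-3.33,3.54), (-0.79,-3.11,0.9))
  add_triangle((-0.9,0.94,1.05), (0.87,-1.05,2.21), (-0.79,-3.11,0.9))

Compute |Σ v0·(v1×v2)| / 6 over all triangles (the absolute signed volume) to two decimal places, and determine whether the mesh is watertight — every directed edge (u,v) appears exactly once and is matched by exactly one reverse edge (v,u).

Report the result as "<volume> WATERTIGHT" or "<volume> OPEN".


Per-triangle v0·(v1×v2)/6:
  t1: +4.8717
  t2: -0.6481
  t3: +2.9751
  t4: +3.2579
  t5: +1.1016
  t6: +0.5454
  t7: +1.6213
  t8: -0.2628
  t9: +1.3541
  t10: -1.9041
Σ = +12.9121 → |volume| = 12.91

Directed edges: 30 total, each appears once with its reverse present → watertight.

12.91 WATERTIGHT


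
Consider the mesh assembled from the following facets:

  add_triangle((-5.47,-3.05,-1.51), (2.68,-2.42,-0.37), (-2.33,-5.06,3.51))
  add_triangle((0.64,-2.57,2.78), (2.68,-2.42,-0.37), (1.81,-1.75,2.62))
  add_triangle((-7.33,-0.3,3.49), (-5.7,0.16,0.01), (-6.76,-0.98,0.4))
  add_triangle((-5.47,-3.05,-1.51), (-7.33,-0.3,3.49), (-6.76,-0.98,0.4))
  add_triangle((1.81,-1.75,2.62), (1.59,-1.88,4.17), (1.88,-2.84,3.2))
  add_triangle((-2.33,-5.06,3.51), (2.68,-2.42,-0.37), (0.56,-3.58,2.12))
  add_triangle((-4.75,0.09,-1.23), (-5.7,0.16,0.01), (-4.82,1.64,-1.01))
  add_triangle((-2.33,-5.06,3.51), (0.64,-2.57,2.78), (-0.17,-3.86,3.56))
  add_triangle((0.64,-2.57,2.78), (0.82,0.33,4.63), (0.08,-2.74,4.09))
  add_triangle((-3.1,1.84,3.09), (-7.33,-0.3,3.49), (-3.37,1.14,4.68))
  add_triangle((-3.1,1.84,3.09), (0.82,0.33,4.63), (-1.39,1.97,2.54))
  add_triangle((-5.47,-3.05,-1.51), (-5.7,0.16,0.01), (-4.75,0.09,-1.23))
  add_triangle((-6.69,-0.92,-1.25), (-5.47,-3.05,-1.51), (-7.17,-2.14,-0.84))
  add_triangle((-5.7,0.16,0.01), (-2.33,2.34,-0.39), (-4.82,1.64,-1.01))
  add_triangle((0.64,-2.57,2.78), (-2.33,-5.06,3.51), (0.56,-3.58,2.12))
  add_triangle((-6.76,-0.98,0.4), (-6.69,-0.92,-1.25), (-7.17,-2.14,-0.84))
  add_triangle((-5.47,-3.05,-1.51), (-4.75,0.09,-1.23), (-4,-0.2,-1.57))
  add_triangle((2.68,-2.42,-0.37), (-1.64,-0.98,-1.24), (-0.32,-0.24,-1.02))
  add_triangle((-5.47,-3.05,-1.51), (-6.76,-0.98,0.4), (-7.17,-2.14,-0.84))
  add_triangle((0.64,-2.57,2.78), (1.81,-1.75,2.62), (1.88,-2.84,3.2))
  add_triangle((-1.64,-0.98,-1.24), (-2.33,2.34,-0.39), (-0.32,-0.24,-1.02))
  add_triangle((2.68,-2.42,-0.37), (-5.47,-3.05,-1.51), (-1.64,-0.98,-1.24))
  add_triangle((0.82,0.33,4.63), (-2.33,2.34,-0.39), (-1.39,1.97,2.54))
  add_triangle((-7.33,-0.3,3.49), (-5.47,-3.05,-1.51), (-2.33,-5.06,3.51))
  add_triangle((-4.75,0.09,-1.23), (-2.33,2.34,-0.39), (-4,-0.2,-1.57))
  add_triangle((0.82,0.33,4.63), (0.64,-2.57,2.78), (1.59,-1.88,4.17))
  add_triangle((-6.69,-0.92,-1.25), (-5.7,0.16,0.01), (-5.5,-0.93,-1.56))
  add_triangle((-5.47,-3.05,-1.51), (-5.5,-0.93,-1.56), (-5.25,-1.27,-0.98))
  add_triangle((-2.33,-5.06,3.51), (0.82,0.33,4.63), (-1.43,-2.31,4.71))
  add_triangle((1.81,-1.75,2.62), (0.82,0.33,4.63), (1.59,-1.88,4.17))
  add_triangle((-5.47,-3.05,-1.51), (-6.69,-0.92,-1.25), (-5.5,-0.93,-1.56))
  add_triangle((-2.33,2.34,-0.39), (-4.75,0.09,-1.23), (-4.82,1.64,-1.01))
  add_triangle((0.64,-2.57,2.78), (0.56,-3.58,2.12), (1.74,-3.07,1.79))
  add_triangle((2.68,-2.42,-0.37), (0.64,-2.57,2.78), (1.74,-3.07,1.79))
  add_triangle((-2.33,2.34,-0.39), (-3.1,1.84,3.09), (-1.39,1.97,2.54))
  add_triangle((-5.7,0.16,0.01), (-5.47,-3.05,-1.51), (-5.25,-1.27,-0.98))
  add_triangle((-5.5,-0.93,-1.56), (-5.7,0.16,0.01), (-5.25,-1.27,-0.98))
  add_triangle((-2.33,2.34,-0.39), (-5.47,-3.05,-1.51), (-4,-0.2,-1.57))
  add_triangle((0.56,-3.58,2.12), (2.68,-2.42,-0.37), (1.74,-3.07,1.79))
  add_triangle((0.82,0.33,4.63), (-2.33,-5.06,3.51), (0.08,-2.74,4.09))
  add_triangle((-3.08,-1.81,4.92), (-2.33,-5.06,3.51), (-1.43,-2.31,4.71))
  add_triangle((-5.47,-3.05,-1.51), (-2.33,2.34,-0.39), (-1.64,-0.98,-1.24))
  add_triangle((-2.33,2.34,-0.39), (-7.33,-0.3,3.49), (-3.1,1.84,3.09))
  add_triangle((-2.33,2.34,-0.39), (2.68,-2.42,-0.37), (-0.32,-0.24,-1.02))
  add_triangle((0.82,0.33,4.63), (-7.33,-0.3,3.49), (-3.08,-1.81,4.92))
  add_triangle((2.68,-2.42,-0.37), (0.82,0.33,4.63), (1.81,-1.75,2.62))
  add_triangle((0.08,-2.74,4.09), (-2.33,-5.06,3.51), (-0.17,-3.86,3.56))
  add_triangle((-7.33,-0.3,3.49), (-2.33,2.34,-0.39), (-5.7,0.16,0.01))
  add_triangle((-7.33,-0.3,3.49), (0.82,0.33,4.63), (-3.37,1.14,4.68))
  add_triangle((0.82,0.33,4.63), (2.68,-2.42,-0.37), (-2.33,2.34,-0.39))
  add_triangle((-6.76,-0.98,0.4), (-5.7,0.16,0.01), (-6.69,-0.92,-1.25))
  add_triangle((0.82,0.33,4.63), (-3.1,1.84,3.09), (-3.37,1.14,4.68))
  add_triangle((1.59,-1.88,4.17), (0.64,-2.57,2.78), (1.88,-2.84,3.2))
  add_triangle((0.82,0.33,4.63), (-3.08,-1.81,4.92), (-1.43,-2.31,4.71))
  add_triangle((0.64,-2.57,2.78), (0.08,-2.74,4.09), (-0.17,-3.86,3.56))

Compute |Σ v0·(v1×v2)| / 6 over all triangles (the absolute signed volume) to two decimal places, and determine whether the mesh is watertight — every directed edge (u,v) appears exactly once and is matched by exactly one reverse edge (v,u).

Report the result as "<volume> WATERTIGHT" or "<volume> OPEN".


165.99 OPEN

Per-triangle v0·(v1×v2)/6:
  t1: +18.6261
  t2: +2.4055
  t3: +3.6775
  t4: +6.1962
  t5: +0.5267
  t6: +2.6530
  t7: +1.8121
  t8: +0.0051
  t9: +1.7218
  t10: +4.8701
  t11: +2.7353
  t12: +3.7061
  t13: +1.9081
  t14: +1.6374
  t15: +2.4161
  t16: +2.1118
  t17: +1.3133
  t18: +0.8233
  t19: +0.9412
  t20: -0.2899
  t21: +0.7755
  t22: +2.7431
  t23: +0.2405
  t24: +33.2428
  t25: +0.9244
  t26: +1.5708
  t27: +0.3521
  t28: -0.9772
  t29: +3.2518
  t30: +0.9888
  t31: +1.2694
  t32: +0.1712
  t33: +0.9496
  t34: +0.1138
  t35: +2.1755
  t36: -0.9644
  t37: -1.0945
  t38: -2.0140
  t39: +1.3169
  t40: +4.2644
  t41: +4.7556
  t42: +2.5968
  t43: +8.4048
  t44: +0.2803
  t45: +11.5788
  t46: +1.6171
  t47: +1.9694
  t48: +7.3243
  t49: +6.7241
  t50: +0.8404
  t51: +1.8106
  t52: +2.9785
  t53: +1.0117
  t54: +4.2920
  t55: +0.7044
Σ = +165.9863 → |volume| = 165.99

Directed edges: 165 total; 3 unmatched, e.g. (-2.33,-5.06,3.51)→(-7.33,-0.3,3.49) → open.


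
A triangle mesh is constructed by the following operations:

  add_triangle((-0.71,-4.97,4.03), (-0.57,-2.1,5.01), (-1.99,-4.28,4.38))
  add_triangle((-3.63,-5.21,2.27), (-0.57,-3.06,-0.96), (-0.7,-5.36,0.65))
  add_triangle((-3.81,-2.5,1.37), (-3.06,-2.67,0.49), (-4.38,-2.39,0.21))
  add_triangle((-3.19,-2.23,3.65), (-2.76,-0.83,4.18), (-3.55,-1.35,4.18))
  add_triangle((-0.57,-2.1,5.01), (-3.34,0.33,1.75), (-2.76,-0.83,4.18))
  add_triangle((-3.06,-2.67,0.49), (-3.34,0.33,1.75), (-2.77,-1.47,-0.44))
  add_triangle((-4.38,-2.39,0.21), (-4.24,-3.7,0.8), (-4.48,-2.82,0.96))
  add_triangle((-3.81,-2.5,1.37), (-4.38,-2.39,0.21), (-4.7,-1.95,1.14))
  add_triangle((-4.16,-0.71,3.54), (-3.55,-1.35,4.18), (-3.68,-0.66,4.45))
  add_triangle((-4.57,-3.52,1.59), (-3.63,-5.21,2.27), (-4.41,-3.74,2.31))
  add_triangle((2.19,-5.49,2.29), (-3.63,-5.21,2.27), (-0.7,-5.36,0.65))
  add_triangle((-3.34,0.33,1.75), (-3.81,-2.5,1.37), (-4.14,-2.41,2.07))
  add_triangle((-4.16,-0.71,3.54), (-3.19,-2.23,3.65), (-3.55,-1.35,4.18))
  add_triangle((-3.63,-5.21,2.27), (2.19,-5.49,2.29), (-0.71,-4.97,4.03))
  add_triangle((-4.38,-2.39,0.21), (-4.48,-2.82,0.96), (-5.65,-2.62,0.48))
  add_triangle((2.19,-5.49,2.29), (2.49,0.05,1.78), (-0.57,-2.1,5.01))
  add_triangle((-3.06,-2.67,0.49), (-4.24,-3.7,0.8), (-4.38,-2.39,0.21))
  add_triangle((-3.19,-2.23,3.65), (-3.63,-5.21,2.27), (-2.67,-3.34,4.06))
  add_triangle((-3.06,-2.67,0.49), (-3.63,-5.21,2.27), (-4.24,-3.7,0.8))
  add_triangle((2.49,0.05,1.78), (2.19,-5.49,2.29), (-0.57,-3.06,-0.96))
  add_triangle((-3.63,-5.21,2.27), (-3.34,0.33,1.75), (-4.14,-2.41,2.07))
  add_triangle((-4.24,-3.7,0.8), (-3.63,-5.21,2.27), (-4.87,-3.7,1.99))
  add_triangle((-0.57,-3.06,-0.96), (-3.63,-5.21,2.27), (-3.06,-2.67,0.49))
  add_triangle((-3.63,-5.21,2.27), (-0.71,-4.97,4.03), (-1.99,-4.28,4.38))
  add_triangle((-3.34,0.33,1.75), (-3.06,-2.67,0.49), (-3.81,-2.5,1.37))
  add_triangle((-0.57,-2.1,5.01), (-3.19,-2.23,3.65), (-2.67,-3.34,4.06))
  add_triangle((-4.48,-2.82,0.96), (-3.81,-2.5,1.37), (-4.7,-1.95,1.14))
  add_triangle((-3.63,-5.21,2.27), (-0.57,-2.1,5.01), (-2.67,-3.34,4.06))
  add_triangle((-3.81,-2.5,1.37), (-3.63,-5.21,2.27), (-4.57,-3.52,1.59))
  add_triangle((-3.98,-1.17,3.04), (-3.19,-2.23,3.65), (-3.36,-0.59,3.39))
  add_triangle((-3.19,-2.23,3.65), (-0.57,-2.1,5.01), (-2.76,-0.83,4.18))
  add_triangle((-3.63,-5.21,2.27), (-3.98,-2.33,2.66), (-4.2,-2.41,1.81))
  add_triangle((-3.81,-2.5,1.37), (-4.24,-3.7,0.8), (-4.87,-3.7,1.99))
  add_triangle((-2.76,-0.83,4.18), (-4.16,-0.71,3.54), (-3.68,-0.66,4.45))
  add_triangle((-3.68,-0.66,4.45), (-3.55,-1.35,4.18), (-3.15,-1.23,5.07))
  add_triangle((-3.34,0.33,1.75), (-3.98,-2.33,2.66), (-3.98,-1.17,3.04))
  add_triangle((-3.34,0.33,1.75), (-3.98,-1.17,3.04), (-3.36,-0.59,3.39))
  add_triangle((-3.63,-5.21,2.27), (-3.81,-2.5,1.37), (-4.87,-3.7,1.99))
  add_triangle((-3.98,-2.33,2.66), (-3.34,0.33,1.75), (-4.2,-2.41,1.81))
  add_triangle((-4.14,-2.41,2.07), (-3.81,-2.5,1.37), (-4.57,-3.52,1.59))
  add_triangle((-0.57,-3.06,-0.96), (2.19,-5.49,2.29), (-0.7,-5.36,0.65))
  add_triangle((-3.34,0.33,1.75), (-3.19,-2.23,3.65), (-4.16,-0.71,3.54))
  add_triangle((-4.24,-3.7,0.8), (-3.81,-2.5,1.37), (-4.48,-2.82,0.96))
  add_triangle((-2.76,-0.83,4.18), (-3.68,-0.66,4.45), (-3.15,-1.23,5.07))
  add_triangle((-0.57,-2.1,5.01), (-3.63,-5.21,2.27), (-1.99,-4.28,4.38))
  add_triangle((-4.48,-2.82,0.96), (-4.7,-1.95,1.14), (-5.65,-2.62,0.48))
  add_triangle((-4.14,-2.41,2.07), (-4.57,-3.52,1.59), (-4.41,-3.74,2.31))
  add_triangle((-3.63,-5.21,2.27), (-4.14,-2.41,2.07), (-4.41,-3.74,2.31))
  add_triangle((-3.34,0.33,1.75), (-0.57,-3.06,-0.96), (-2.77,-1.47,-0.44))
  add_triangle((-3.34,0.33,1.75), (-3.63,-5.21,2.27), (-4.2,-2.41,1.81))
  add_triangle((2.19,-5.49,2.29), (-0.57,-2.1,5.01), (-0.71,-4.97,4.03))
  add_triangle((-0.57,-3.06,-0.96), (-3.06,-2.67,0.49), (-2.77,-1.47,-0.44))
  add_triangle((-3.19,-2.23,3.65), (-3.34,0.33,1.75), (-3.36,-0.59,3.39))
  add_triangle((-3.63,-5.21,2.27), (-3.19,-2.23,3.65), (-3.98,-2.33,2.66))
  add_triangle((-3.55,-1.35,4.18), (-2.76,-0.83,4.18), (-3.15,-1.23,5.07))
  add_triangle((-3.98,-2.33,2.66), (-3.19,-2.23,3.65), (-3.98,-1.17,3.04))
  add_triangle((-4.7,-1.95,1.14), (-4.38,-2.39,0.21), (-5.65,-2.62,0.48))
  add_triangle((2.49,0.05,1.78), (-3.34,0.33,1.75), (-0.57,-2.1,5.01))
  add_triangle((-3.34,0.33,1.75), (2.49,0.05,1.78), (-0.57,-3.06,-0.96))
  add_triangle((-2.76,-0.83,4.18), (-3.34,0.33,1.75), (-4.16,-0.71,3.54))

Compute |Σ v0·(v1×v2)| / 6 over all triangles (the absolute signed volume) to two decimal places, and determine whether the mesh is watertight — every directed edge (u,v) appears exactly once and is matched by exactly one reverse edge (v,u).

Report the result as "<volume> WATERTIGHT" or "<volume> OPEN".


91.72 WATERTIGHT

Per-triangle v0·(v1×v2)/6:
  t1: +3.5731
  t2: +3.7567
  t3: -0.7615
  t4: +0.5459
  t5: -0.3896
  t6: +2.0488
  t7: +0.5907
  t8: -0.8138
  t9: +0.6546
  t10: +1.1629
  t11: +8.5340
  t12: +0.8240
  t13: +0.8720
  t14: +9.9826
  t15: +0.3092
  t16: +11.8138
  t17: +0.0883
  t18: +2.9034
  t19: +0.1258
  t20: +2.1855
  t21: +0.8850
  t22: +2.1617
  t23: +3.3022
  t24: +4.4060
  t25: +0.7464
  t26: +2.5048
  t27: +0.4269
  t28: +3.2394
  t29: -0.4150
  t30: +1.0261
  t31: +3.4718
  t32: +2.0453
  t33: +0.3713
  t34: -0.2876
  t35: +0.5977
  t36: +0.9471
  t37: +0.9280
  t38: -0.1199
  t39: +1.4958
  t40: +0.1821
  t41: +3.2095
  t42: +0.6927
  t43: +0.4344
  t44: +0.0846
  t45: +1.5769
  t46: +0.6431
  t47: +0.6247
  t48: +0.1438
  t49: -2.0593
  t50: -1.7896
  t51: +7.6645
  t52: +1.6625
  t53: -1.2933
  t54: +3.1438
  t55: -0.1945
  t56: +1.2594
  t57: -0.2153
  t58: +4.4790
  t59: -5.1437
  t60: +0.8710
Σ = +91.7157 → |volume| = 91.72

Directed edges: 180 total, each appears once with its reverse present → watertight.


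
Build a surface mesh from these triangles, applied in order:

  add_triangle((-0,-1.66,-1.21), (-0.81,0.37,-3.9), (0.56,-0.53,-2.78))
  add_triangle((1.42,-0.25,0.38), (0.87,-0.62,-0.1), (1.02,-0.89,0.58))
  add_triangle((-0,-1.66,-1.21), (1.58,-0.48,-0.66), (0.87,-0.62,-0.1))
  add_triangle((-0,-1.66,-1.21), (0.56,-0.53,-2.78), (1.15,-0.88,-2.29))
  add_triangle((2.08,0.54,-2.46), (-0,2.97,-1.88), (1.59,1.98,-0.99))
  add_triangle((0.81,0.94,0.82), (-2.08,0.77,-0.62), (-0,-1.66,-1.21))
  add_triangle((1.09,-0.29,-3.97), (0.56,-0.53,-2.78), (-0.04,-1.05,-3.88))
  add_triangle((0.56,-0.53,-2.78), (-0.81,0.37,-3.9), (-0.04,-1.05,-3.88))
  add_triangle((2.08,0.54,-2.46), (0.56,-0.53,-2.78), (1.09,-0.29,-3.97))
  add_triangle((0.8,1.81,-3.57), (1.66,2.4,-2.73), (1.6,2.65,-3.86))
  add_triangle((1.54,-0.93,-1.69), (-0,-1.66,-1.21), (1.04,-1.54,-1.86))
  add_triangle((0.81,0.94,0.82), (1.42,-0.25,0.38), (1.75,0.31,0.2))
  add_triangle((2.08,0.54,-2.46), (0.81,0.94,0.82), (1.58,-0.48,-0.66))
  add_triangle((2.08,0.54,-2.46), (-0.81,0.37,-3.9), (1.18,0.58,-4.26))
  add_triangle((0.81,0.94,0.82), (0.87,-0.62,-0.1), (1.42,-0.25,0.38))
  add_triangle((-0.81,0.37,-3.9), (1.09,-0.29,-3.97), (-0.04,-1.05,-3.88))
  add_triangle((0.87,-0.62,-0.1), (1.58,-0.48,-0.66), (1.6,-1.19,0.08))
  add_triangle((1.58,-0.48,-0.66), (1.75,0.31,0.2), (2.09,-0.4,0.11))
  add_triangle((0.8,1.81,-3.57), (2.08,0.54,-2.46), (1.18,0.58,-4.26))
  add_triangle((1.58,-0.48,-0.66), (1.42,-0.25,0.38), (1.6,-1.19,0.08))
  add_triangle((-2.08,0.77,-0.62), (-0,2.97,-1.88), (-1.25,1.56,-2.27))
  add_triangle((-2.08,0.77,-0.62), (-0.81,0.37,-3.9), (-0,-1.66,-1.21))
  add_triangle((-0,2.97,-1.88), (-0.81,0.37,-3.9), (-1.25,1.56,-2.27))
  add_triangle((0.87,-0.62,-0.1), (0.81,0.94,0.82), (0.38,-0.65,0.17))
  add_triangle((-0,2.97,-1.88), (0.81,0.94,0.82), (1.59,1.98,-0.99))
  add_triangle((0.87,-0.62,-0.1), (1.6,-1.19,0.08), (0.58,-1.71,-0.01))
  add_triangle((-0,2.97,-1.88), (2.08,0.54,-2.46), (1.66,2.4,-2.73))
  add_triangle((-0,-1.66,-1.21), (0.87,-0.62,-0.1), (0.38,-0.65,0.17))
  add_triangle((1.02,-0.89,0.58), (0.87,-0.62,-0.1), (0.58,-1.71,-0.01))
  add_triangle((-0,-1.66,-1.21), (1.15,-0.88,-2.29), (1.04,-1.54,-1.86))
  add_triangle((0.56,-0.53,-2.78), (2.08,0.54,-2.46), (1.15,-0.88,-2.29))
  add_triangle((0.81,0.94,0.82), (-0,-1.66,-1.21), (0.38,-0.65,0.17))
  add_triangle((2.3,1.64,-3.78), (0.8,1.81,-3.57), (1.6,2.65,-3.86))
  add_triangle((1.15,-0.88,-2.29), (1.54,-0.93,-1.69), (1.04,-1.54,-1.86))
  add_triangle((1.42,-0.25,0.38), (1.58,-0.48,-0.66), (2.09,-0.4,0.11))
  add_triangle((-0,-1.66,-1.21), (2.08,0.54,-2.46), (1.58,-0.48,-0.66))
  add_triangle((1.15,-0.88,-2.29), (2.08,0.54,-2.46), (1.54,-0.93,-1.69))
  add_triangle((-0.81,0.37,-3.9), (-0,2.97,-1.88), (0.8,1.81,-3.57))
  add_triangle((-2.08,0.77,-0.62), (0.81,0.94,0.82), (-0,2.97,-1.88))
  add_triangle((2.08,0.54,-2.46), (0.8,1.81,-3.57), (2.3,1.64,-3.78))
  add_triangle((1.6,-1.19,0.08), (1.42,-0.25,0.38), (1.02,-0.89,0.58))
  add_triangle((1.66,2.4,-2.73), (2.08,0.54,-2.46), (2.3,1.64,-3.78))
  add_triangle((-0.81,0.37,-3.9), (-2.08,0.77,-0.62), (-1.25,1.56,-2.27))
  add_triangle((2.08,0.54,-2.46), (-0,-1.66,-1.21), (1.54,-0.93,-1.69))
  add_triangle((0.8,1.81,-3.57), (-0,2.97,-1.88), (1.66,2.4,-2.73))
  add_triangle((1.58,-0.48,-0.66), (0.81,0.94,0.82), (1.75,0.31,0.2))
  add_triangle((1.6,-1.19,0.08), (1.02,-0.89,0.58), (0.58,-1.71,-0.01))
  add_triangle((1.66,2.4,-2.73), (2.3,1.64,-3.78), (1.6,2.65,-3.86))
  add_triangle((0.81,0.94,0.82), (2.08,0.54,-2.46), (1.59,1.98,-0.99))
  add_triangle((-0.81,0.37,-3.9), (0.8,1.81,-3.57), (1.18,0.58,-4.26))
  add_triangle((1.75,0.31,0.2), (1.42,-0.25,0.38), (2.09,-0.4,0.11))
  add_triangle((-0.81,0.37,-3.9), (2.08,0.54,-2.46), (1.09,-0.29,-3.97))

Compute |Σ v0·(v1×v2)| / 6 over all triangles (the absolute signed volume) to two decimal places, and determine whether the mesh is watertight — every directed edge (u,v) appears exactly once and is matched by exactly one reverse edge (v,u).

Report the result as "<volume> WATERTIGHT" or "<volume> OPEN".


28.26 WATERTIGHT

Per-triangle v0·(v1×v2)/6:
  t1: +1.1824
  t2: -0.0899
  t3: +0.2285
  t4: +0.5062
  t5: +1.9382
  t6: -0.1871
  t7: +0.1360
  t8: -0.6533
  t9: +0.2070
  t10: +0.0121
  t11: +0.0230
  t12: +0.1570
  t13: +0.8544
  t14: -0.1154
  t15: -0.0186
  t16: +1.4329
  t17: +0.0213
  t18: +0.1603
  t19: +1.3422
  t20: +0.2161
  t21: +1.2384
  t22: +2.1348
  t23: +1.7540
  t24: +0.0972
  t25: +1.0081
  t26: +0.0492
  t27: -0.4939
  t28: +0.1180
  t29: -0.1298
  t30: +0.2397
  t31: +0.6475
  t32: -0.1301
  t33: +0.7200
  t34: +0.2064
  t35: +0.0132
  t36: +1.0689
  t37: +0.4823
  t38: +2.4237
  t39: +1.4037
  t40: +0.3599
  t41: +0.1245
  t42: +0.4462
  t43: +1.3455
  t44: -0.6334
  t45: +1.5125
  t46: +0.0341
  t47: +0.1817
  t48: +0.5727
  t49: +0.7407
  t50: +1.7985
  t51: +0.0678
  t52: +1.5043
Σ = +28.2599 → |volume| = 28.26

Directed edges: 156 total, each appears once with its reverse present → watertight.


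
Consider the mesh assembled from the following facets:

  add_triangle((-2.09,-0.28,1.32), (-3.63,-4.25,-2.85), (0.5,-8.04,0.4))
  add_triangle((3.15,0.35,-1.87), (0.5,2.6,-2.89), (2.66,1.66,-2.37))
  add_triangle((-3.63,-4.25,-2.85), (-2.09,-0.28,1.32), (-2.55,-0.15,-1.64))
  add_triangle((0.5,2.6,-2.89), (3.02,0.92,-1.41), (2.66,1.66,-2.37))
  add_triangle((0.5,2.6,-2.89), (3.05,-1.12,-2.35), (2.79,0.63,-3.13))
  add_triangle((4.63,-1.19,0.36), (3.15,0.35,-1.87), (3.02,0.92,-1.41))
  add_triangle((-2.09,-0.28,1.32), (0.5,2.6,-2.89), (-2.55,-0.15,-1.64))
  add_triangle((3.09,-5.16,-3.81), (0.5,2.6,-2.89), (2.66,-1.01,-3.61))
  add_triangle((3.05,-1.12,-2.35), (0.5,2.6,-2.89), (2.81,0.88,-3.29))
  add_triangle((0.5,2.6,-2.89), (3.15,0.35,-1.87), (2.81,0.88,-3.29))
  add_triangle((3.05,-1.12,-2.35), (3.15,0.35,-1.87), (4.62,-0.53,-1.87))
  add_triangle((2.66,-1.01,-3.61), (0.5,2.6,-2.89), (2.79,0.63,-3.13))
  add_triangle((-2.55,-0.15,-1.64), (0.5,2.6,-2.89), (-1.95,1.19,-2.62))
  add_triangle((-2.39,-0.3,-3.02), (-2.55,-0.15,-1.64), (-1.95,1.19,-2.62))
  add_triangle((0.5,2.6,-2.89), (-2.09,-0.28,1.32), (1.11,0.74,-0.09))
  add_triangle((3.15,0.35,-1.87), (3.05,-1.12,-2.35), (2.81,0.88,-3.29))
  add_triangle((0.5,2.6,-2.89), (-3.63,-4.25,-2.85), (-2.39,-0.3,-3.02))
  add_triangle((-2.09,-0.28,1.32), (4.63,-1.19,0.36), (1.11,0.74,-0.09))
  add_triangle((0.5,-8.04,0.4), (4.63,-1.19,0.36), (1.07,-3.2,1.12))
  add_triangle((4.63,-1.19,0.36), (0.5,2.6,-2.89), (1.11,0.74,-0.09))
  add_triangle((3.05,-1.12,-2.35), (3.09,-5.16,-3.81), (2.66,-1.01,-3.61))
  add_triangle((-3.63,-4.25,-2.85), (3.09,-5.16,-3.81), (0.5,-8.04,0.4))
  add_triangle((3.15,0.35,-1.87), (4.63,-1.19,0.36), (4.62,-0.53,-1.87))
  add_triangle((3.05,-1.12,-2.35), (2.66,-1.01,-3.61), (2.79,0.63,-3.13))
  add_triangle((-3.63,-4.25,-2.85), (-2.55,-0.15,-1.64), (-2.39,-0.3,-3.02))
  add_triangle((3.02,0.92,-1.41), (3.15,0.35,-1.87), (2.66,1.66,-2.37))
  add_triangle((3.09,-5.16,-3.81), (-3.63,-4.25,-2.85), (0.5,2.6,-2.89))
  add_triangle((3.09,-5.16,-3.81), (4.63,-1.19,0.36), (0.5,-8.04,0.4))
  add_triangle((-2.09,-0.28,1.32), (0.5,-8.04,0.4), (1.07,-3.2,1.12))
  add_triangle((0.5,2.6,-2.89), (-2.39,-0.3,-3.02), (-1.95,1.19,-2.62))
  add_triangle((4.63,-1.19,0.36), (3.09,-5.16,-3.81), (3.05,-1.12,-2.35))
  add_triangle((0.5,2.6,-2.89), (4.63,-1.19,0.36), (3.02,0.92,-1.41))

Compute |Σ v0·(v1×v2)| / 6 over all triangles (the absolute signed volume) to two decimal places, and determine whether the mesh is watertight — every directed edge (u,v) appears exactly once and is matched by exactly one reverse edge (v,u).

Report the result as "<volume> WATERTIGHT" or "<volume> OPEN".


Per-triangle v0·(v1×v2)/6:
  t1: +15.4609
  t2: +0.8011
  t3: +4.6048
  t4: +0.2537
  t5: -0.7195
  t6: +1.2964
  t7: +2.6962
  t8: +3.4342
  t9: +0.8425
  t10: +1.3935
  t11: +0.9638
  t12: +2.4681
  t13: -0.2886
  t14: +0.9148
  t15: +1.0694
  t16: +1.4030
  t17: +3.5675
  t18: +1.0618
  t19: +5.5146
  t20: +1.9461
  t21: +3.1689
  t22: +32.5814
  t23: +0.9218
  t24: +1.3290
  t25: +2.5090
  t26: +0.5169
  t27: +25.0329
  t28: +25.9436
  t29: +4.2376
  t30: +1.8551
  t31: +7.6655
  t32: -0.3704
Σ = +154.0756 → |volume| = 154.08

Directed edges: 96 total; 6 unmatched, e.g. (4.62,-0.53,-1.87)→(3.05,-1.12,-2.35) → open.

154.08 OPEN


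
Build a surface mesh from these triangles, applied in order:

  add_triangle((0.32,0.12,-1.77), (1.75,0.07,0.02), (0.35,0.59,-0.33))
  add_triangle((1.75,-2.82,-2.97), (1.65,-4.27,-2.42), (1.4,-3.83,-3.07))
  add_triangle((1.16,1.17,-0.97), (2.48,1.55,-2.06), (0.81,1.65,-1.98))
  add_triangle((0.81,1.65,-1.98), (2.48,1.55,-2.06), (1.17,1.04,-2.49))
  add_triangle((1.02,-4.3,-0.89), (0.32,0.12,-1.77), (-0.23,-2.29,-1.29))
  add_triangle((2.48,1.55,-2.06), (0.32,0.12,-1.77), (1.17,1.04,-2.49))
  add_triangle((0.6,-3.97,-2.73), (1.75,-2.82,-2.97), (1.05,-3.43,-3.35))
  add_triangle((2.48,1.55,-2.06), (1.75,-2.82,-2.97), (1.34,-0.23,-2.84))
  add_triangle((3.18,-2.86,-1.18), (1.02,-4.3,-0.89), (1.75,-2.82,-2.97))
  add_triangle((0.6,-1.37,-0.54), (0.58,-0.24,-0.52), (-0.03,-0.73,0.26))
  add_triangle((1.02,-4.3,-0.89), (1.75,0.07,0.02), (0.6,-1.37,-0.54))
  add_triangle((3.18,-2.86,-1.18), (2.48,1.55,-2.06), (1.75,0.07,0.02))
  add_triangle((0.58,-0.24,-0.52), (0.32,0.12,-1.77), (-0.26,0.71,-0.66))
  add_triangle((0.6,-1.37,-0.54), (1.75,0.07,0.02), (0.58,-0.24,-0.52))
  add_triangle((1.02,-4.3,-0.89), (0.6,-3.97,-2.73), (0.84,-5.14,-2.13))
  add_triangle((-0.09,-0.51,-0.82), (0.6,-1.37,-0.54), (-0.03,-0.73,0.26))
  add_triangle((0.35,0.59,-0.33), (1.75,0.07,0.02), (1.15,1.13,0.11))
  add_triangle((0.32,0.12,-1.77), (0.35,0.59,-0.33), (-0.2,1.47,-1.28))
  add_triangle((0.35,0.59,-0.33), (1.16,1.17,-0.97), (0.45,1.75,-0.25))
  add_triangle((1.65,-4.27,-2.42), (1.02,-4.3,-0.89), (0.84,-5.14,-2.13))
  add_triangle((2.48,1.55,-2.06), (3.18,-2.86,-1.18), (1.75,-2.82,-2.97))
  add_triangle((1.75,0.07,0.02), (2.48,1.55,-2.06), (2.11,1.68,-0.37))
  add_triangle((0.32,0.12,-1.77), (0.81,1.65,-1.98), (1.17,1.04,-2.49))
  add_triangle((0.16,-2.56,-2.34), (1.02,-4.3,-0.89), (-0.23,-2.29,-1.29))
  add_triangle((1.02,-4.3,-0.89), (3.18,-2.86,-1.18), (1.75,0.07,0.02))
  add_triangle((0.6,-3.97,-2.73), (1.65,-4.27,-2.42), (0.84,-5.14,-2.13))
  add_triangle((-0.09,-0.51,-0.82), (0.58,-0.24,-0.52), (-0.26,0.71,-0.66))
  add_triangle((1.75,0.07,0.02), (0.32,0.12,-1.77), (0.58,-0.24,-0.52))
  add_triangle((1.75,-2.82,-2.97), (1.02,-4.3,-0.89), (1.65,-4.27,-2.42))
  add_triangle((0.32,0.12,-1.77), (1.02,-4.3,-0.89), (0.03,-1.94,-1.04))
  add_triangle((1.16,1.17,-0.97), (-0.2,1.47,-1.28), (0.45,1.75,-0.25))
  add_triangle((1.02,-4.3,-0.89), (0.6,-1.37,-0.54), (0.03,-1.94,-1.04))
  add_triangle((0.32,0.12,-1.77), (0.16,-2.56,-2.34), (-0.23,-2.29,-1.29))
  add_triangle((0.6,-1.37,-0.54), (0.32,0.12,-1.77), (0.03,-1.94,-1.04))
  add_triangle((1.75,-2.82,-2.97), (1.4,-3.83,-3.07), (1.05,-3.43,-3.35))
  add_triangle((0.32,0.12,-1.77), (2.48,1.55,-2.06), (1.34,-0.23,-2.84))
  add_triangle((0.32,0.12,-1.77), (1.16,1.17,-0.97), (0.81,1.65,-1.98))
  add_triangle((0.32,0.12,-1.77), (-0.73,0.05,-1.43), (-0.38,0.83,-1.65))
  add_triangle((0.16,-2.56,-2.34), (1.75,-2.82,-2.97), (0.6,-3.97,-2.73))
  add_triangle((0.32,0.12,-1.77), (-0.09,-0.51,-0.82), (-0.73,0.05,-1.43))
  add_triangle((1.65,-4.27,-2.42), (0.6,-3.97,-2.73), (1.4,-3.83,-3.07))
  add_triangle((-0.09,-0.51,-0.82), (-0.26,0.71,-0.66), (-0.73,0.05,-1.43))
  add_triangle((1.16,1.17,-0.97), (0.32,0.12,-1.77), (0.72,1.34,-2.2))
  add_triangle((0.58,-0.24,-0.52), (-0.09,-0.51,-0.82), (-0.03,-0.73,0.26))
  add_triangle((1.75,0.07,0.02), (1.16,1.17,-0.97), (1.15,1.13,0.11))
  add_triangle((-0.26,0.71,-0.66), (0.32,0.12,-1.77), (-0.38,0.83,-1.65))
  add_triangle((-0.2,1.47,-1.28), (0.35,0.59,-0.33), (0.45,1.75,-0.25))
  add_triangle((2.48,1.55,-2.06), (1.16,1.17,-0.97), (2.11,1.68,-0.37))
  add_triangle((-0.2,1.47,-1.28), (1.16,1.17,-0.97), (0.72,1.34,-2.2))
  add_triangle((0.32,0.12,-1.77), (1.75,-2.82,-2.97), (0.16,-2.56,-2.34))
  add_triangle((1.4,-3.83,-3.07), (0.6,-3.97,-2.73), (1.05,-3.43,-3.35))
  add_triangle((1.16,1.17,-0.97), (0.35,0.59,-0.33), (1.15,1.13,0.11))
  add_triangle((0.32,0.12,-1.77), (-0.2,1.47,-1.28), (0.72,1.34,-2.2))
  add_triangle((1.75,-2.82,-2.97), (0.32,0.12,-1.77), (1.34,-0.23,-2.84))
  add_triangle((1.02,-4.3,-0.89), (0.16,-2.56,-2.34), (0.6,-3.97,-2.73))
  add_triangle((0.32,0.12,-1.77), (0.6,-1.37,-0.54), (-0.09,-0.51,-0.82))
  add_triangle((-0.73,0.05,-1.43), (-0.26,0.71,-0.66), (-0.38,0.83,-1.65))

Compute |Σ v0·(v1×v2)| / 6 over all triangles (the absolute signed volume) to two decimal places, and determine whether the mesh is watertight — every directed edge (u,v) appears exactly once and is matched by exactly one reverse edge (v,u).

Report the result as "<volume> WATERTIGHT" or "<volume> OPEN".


Per-triangle v0·(v1×v2)/6:
  t1: -0.2875
  t2: +0.5007
  t3: +0.2374
  t4: +0.5509
  t5: -1.1984
  t6: +0.2422
  t7: -0.5057
  t8: +2.1246
  t9: +3.8226
  t10: +0.0254
  t11: -0.3258
  t12: +2.3342
  t13: +0.0646
  t14: -0.1721
  t15: -0.2576
  t16: +0.0886
  t17: -0.1219
  t18: -0.1907
  t19: -0.0151
  t20: +0.9043
  t21: +5.4024
  t22: +0.8051
  t23: +0.2057
  t24: +0.7415
  t25: +0.7544
  t26: +0.9121
  t27: -0.0997
  t28: -0.1526
  t29: +0.1006
  t30: +0.7128
  t31: +0.4035
  t32: -0.2049
  t33: +0.1870
  t34: -0.3635
  t35: +0.3680
  t36: +0.6066
  t37: -0.2930
  t38: +0.2188
  t39: +0.6624
  t40: +0.1616
  t41: +0.5705
  t42: -0.0637
  t43: +0.2409
  t44: -0.0770
  t45: +0.3426
  t46: +0.0528
  t47: -0.1033
  t48: +0.2553
  t49: +0.3447
  t50: +1.2073
  t51: +0.3852
  t52: +0.0489
  t53: +0.2831
  t54: +0.5855
  t55: +0.1684
  t56: +0.1827
  t57: +0.0615
Σ = +23.4348 → |volume| = 23.43

Directed edges: 171 total; 3 unmatched, e.g. (2.11,1.68,-0.37)→(1.75,0.07,0.02) → open.

23.43 OPEN


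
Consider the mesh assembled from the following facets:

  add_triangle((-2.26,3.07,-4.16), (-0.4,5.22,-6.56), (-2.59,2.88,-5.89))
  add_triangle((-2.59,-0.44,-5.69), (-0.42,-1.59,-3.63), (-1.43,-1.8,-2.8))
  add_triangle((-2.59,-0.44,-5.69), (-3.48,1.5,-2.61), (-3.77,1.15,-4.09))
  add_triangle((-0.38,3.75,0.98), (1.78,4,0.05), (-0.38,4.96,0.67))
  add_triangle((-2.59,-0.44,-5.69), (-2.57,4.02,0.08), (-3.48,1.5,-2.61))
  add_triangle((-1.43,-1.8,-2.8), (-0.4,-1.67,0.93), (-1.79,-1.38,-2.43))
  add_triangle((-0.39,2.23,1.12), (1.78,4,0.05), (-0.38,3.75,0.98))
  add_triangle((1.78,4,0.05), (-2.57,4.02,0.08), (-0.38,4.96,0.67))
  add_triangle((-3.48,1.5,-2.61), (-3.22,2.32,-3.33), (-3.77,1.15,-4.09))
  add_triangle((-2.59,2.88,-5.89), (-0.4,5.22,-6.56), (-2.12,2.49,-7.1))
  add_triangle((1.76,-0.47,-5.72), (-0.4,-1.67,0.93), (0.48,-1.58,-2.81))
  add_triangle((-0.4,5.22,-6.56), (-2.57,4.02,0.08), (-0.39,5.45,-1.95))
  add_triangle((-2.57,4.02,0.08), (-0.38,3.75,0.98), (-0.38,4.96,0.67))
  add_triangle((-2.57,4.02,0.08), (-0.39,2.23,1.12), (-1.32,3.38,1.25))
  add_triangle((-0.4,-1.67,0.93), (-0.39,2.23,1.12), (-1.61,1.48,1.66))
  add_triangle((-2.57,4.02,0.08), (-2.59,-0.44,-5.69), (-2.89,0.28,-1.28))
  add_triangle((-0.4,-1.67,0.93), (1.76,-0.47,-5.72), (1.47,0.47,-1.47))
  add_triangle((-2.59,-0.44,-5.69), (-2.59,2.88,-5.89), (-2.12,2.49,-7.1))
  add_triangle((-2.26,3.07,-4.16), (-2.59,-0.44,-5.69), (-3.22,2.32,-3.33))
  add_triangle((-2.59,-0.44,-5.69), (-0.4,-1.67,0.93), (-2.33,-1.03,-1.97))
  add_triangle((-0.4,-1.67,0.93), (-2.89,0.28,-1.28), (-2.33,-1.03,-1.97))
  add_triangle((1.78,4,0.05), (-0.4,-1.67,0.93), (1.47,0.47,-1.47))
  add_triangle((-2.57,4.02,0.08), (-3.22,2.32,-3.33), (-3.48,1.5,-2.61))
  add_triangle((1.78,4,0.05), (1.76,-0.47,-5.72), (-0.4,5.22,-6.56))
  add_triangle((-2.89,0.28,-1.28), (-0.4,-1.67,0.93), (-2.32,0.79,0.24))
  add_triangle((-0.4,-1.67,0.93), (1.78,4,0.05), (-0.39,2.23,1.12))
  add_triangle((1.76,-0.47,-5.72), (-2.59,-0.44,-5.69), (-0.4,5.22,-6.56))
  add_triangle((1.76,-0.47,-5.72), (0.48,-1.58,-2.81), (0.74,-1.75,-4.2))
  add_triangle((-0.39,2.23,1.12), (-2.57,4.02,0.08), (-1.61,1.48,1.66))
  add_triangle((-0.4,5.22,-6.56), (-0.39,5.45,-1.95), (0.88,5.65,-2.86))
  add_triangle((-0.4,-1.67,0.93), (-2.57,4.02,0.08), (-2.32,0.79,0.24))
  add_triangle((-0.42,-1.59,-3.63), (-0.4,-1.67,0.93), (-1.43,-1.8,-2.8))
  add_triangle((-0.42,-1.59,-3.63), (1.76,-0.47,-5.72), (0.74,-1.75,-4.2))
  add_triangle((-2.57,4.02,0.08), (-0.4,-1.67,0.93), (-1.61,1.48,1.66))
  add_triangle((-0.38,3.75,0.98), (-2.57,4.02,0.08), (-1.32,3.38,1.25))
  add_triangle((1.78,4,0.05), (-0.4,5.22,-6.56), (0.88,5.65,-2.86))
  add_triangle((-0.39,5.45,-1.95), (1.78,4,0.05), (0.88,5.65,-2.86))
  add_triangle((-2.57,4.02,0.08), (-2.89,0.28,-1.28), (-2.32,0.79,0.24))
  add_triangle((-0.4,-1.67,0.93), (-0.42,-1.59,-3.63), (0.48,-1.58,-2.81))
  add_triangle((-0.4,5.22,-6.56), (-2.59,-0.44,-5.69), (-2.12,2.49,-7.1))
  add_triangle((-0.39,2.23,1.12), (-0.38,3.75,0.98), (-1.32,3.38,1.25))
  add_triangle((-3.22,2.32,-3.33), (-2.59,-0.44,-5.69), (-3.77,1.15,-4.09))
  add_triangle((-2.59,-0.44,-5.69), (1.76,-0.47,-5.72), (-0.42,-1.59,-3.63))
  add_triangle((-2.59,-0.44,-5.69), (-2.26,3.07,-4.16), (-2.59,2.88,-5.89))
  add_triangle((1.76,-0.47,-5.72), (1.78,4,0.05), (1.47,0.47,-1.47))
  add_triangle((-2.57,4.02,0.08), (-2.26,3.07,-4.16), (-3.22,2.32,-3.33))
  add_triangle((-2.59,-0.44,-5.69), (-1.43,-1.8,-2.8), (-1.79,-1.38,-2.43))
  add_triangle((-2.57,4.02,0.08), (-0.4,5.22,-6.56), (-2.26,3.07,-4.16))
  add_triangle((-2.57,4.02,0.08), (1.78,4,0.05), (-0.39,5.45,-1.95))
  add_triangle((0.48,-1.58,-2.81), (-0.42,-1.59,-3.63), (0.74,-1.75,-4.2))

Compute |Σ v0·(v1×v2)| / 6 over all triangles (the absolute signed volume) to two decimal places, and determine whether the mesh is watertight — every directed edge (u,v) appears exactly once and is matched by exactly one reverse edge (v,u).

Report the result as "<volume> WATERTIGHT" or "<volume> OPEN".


Per-triangle v0·(v1×v2)/6:
  t1: +3.3776
  t2: +2.0436
  t3: +0.1072
  t4: +0.7790
  t5: -4.5177
  t6: +0.6554
  t7: +0.6317
  t8: +1.7155
  t9: +0.9346
  t10: +4.3739
  t11: +0.4939
  t12: +9.7642
  t13: +0.9208
  t14: -0.2147
  t15: +0.6524
  t16: +7.8461
  t17: +1.6303
  t18: +3.2544
  t19: +4.5859
  t20: +1.6824
  t21: +1.4417
  t22: +1.1369
  t23: +2.6308
  t24: +19.0701
  t25: +1.3447
  t26: +1.1261
  t27: +23.7685
  t28: +0.1952
  t29: +1.6098
  t30: +5.4941
  t31: +0.9508
  t32: +1.2139
  t33: +1.3783
  t34: +1.1749
  t35: +1.0886
  t36: +1.8983
  t37: +3.3015
  t38: +1.9706
  t39: +1.1191
  t40: +1.4143
  t41: +0.2906
  t42: +2.2947
  t43: +5.3858
  t44: +1.4519
  t45: +2.8656
  t46: +4.2394
  t47: +0.8512
  t48: +9.6342
  t49: +5.9204
  t50: +0.3027
Σ = +147.2813 → |volume| = 147.28

Directed edges: 150 total; 6 unmatched, e.g. (-0.4,-1.67,0.93)→(-1.79,-1.38,-2.43) → open.

147.28 OPEN


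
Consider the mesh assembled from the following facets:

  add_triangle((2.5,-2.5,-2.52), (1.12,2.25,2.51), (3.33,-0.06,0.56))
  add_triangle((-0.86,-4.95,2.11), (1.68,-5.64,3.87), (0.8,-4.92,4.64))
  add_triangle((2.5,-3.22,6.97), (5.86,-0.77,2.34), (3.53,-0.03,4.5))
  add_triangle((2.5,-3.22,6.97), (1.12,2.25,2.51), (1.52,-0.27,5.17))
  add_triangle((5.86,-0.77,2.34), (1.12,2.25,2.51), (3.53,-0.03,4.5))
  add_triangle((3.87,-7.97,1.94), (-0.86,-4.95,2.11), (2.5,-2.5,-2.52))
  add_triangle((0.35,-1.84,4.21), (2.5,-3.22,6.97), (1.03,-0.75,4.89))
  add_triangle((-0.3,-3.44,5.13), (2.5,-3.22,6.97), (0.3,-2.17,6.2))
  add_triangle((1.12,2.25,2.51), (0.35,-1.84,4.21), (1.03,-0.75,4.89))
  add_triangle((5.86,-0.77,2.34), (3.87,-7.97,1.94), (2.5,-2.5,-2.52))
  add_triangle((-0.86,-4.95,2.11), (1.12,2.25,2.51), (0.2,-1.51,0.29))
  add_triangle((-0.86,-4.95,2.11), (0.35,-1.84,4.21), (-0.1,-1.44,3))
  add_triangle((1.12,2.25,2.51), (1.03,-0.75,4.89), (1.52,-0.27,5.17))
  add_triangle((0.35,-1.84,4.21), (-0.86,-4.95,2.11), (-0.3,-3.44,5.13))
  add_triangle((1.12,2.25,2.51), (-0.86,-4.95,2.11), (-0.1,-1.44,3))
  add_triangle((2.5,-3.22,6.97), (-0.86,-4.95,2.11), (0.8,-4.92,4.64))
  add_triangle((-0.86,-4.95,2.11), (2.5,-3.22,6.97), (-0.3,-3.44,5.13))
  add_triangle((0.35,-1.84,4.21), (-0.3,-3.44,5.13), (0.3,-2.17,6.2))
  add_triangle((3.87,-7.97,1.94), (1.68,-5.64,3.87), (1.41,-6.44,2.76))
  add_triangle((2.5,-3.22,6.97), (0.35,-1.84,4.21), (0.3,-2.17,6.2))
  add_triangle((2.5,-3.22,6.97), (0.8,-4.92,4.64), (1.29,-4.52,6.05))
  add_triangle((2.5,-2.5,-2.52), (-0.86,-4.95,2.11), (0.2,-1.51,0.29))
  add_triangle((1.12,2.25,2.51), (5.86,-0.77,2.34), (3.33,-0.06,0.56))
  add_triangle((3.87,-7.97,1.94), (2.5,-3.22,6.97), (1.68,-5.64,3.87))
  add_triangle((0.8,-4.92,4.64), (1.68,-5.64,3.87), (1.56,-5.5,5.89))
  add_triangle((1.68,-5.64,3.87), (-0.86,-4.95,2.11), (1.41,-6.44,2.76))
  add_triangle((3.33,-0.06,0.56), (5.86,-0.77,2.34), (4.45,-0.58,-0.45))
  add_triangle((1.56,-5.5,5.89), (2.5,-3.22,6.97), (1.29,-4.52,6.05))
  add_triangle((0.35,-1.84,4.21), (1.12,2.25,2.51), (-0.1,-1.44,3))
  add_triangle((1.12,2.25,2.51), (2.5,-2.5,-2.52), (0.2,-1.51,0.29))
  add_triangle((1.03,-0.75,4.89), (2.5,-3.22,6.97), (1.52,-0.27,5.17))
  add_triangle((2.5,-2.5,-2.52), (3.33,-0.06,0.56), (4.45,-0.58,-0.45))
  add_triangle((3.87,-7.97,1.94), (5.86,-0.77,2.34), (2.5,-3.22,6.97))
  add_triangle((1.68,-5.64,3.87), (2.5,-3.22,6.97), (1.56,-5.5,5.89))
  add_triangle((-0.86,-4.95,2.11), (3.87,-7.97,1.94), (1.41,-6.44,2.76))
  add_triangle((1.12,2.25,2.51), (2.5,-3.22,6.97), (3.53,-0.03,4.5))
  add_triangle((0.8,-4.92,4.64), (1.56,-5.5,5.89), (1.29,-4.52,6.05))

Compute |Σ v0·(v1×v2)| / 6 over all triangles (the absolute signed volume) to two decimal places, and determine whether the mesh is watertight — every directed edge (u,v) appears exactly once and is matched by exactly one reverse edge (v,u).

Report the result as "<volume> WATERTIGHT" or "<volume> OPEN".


153.18 OPEN

Per-triangle v0·(v1×v2)/6:
  t1: +0.5415
  t2: +3.5787
  t3: +11.2577
  t4: +1.8651
  t5: +6.3613
  t6: +12.0163
  t7: +1.9454
  t8: +4.1173
  t9: +0.5772
  t10: +26.4761
  t11: -1.5360
  t12: +0.8939
  t13: +0.6736
  t14: -1.1829
  t15: -1.0055
  t16: +1.2235
  t17: +7.8726
  t18: -0.4562
  t19: +4.0188
  t20: -0.7011
  t21: -1.1064
  t22: -0.5115
  t23: +2.5628
  t24: +11.8053
  t25: +1.2308
  t26: +3.0257
  t27: +0.8176
  t28: +1.7335
  t29: +0.7382
  t30: -2.6766
  t31: +1.1954
  t32: -0.8171
  t33: +42.4036
  t34: +3.4153
  t35: +3.1049
  t36: +7.0657
  t37: +0.6556
Σ = +153.1804 → |volume| = 153.18

Directed edges: 111 total; 3 unmatched, e.g. (2.5,-2.5,-2.52)→(5.86,-0.77,2.34) → open.


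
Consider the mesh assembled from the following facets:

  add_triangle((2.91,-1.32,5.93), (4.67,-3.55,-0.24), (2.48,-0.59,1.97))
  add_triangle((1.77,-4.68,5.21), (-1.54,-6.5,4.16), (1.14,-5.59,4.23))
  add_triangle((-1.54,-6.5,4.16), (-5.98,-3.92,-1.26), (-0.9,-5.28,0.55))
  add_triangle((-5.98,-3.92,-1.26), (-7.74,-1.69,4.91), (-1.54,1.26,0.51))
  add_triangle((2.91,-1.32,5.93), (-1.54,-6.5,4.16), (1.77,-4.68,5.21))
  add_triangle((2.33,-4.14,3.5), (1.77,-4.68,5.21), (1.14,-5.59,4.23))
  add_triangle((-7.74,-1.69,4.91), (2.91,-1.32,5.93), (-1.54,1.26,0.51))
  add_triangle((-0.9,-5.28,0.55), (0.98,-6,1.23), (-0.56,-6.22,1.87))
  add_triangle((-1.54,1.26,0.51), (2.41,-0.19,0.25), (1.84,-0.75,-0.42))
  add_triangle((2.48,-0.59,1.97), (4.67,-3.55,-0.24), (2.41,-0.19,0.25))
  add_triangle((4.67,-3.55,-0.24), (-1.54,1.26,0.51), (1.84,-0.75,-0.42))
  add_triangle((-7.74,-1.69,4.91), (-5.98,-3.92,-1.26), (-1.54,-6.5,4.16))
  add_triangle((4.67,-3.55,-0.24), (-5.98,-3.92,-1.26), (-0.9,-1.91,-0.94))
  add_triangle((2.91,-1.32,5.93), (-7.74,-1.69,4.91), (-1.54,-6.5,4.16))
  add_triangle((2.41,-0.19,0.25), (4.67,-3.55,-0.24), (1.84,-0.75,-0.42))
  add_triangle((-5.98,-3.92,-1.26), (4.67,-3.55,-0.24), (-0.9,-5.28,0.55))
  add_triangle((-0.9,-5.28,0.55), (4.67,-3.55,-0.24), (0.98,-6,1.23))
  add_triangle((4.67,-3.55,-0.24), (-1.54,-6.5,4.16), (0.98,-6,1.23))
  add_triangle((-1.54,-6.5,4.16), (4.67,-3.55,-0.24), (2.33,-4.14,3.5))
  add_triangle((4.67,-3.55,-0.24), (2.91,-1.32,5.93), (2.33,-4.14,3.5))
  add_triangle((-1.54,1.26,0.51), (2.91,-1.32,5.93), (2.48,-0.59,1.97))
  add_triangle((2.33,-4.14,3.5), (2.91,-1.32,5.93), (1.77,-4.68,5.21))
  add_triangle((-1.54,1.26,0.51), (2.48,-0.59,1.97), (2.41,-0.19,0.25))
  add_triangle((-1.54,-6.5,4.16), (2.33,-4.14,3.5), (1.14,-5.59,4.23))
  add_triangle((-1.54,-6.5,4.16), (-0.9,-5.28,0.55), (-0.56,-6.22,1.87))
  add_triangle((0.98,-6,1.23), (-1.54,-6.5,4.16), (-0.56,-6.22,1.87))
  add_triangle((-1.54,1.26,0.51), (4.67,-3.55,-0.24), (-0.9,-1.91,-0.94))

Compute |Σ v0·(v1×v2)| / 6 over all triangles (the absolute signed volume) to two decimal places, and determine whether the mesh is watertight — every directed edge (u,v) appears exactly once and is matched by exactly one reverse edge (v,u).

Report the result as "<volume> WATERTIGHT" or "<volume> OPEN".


238.09 OPEN

Per-triangle v0·(v1×v2)/6:
  t1: +4.6725
  t2: +3.8784
  t3: +16.9148
  t4: +11.9807
  t5: +8.1267
  t6: +2.0306
  t7: +14.8343
  t8: +1.8875
  t9: +0.1166
  t10: +2.3037
  t11: -0.2402
  t12: +50.9164
  t13: +3.3340
  t14: +53.7997
  t15: +0.6047
  t16: +10.5950
  t17: +3.8832
  t18: +9.0472
  t19: +14.0871
  t20: +13.7223
  t21: +1.7862
  t22: +4.7440
  t23: +0.8894
  t24: +0.0696
  t25: +1.9978
  t26: +2.9082
  t27: -0.8014
Σ = +238.0892 → |volume| = 238.09

Directed edges: 81 total; 3 unmatched, e.g. (-1.54,1.26,0.51)→(-5.98,-3.92,-1.26) → open.


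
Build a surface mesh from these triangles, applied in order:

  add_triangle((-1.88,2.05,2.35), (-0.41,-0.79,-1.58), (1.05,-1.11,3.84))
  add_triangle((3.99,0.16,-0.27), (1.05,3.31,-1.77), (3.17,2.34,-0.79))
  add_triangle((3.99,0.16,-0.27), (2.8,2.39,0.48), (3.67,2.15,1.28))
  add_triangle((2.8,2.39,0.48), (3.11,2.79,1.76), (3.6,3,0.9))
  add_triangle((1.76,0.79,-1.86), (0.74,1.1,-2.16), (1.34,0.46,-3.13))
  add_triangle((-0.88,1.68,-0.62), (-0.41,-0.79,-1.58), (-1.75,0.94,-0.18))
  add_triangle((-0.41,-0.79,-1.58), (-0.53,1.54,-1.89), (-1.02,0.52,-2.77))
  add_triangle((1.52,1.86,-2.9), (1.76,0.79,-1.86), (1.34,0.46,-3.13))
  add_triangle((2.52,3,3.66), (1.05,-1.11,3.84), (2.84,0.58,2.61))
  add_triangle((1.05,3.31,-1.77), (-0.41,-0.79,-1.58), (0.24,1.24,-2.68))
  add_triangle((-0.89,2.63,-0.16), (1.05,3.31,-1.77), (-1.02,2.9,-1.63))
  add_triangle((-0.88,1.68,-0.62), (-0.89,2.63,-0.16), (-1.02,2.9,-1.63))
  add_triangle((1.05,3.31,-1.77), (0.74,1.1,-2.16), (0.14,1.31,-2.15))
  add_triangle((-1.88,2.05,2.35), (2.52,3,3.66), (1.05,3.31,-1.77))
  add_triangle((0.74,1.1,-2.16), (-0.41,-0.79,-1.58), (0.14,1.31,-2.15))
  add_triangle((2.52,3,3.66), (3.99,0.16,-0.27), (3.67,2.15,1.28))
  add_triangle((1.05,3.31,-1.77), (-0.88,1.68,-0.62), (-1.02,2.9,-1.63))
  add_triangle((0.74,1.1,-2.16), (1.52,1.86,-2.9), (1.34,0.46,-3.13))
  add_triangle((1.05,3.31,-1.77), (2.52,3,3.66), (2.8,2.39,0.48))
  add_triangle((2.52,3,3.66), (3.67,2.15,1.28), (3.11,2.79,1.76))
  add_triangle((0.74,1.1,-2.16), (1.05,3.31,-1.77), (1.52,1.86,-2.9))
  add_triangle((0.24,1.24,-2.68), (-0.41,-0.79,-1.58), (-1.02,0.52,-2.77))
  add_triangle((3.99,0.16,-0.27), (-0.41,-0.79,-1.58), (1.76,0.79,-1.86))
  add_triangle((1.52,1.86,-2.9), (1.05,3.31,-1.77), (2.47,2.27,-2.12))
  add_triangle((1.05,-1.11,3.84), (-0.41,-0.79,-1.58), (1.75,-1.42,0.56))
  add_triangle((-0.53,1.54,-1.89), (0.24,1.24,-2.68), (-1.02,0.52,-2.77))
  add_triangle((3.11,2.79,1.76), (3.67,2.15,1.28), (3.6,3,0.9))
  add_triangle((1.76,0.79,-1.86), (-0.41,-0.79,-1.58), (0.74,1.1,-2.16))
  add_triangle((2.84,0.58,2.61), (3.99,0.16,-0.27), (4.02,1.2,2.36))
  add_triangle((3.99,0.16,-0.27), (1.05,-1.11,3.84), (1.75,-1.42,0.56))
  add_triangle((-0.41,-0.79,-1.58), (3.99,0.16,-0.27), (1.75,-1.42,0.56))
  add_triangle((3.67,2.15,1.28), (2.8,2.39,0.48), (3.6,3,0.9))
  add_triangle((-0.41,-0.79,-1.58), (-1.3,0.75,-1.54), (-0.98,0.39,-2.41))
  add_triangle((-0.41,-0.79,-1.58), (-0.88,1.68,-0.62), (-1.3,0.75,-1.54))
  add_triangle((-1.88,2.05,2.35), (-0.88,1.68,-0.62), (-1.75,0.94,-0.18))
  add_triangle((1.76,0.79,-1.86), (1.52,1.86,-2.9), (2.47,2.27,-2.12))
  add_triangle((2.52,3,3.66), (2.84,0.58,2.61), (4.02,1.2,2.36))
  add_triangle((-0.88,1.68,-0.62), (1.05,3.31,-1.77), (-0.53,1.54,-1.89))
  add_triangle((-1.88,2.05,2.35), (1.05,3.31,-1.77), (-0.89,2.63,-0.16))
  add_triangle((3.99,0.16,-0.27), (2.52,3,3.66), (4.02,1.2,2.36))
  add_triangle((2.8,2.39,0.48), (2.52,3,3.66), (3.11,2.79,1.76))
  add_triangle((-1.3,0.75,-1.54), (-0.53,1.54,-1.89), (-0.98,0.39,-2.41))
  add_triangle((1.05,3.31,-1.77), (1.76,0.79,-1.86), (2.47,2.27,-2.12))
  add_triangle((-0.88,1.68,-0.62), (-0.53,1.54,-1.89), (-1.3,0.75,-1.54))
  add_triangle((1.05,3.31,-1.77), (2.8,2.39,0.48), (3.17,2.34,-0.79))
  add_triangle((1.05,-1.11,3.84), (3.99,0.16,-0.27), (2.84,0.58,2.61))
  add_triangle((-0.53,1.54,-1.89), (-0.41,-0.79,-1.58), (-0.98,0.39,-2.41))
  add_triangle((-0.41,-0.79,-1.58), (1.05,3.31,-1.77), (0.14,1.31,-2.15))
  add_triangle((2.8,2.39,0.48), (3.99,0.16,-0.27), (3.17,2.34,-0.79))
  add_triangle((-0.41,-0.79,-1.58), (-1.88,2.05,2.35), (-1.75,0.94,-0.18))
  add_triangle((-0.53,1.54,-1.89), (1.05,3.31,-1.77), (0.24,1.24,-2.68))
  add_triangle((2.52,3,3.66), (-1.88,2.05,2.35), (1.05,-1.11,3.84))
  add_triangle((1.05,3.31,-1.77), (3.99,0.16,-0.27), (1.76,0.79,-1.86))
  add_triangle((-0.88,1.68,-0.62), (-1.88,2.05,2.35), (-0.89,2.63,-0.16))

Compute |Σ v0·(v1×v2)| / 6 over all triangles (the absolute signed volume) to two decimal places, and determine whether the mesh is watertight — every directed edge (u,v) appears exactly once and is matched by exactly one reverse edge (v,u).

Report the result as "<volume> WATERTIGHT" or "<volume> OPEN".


Per-triangle v0·(v1×v2)/6:
  t1: +1.9743
  t2: +1.2495
  t3: +1.4233
  t4: +0.0596
  t5: -0.4432
  t6: +0.6975
  t7: -0.1773
  t8: +0.6458
  t9: +4.2248
  t10: -0.0079
  t11: +1.4093
  t12: +0.1897
  t13: +0.5516
  t14: +10.3299
  t15: +0.4161
  t16: +2.1555
  t17: -0.3597
  t18: +0.2519
  t19: +4.4087
  t20: +1.0174
  t21: +0.3953
  t22: +0.6739
  t23: +1.6647
  t24: +1.3745
  t25: +1.2564
  t26: +0.6148
  t27: +0.5786
  t28: +0.6984
  t29: +1.1199
  t30: +3.3560
  t31: +1.9422
  t32: +0.1076
  t33: +0.2362
  t34: -0.1840
  t35: +1.0562
  t36: +0.6101
  t37: +1.8110
  t38: +0.9877
  t39: +1.5384
  t40: +2.4279
  t41: +0.2821
  t42: +0.3820
  t43: -0.6332
  t44: +0.4336
  t45: +1.8349
  t46: +3.3592
  t47: +0.2154
  t48: -0.1769
  t49: +1.8569
  t50: +0.2829
  t51: +1.0430
  t52: +9.2051
  t53: +2.9704
  t54: +0.6071
Σ = +73.9449 → |volume| = 73.94

Directed edges: 162 total, each appears once with its reverse present → watertight.

73.94 WATERTIGHT
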